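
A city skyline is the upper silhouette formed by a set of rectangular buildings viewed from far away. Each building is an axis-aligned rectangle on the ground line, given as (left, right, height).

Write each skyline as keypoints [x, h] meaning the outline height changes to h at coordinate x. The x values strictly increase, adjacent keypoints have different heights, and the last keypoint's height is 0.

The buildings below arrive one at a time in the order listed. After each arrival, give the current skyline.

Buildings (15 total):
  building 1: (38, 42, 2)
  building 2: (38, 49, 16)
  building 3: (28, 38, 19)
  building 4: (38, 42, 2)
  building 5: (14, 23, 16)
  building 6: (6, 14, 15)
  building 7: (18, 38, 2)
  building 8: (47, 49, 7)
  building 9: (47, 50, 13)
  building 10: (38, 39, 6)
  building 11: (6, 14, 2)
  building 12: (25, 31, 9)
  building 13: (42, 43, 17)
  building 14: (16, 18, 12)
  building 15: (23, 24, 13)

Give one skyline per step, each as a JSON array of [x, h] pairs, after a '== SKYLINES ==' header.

== SKYLINES ==
[[38,2],[42,0]]
[[38,16],[49,0]]
[[28,19],[38,16],[49,0]]
[[28,19],[38,16],[49,0]]
[[14,16],[23,0],[28,19],[38,16],[49,0]]
[[6,15],[14,16],[23,0],[28,19],[38,16],[49,0]]
[[6,15],[14,16],[23,2],[28,19],[38,16],[49,0]]
[[6,15],[14,16],[23,2],[28,19],[38,16],[49,0]]
[[6,15],[14,16],[23,2],[28,19],[38,16],[49,13],[50,0]]
[[6,15],[14,16],[23,2],[28,19],[38,16],[49,13],[50,0]]
[[6,15],[14,16],[23,2],[28,19],[38,16],[49,13],[50,0]]
[[6,15],[14,16],[23,2],[25,9],[28,19],[38,16],[49,13],[50,0]]
[[6,15],[14,16],[23,2],[25,9],[28,19],[38,16],[42,17],[43,16],[49,13],[50,0]]
[[6,15],[14,16],[23,2],[25,9],[28,19],[38,16],[42,17],[43,16],[49,13],[50,0]]
[[6,15],[14,16],[23,13],[24,2],[25,9],[28,19],[38,16],[42,17],[43,16],[49,13],[50,0]]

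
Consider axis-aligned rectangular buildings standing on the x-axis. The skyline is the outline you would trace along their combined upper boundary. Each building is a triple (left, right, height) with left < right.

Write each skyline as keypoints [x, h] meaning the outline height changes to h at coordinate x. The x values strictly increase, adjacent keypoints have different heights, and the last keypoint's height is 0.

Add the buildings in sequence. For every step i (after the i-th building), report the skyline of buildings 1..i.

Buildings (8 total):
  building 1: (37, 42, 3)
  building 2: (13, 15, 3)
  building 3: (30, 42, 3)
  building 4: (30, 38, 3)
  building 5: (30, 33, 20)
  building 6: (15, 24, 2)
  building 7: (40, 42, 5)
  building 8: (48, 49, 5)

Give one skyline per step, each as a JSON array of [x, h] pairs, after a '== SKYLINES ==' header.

== SKYLINES ==
[[37,3],[42,0]]
[[13,3],[15,0],[37,3],[42,0]]
[[13,3],[15,0],[30,3],[42,0]]
[[13,3],[15,0],[30,3],[42,0]]
[[13,3],[15,0],[30,20],[33,3],[42,0]]
[[13,3],[15,2],[24,0],[30,20],[33,3],[42,0]]
[[13,3],[15,2],[24,0],[30,20],[33,3],[40,5],[42,0]]
[[13,3],[15,2],[24,0],[30,20],[33,3],[40,5],[42,0],[48,5],[49,0]]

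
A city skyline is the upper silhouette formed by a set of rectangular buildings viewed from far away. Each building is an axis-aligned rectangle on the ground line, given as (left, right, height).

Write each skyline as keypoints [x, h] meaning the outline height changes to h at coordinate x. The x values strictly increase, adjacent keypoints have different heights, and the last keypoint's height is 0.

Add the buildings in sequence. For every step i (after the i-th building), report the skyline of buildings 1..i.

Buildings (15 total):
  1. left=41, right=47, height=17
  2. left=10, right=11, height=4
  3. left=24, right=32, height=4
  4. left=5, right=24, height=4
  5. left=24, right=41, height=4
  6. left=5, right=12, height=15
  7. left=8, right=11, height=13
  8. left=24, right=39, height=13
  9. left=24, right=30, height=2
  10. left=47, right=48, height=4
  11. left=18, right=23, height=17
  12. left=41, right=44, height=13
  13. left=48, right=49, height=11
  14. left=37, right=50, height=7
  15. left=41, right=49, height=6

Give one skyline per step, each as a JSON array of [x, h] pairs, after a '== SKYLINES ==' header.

== SKYLINES ==
[[41,17],[47,0]]
[[10,4],[11,0],[41,17],[47,0]]
[[10,4],[11,0],[24,4],[32,0],[41,17],[47,0]]
[[5,4],[32,0],[41,17],[47,0]]
[[5,4],[41,17],[47,0]]
[[5,15],[12,4],[41,17],[47,0]]
[[5,15],[12,4],[41,17],[47,0]]
[[5,15],[12,4],[24,13],[39,4],[41,17],[47,0]]
[[5,15],[12,4],[24,13],[39,4],[41,17],[47,0]]
[[5,15],[12,4],[24,13],[39,4],[41,17],[47,4],[48,0]]
[[5,15],[12,4],[18,17],[23,4],[24,13],[39,4],[41,17],[47,4],[48,0]]
[[5,15],[12,4],[18,17],[23,4],[24,13],[39,4],[41,17],[47,4],[48,0]]
[[5,15],[12,4],[18,17],[23,4],[24,13],[39,4],[41,17],[47,4],[48,11],[49,0]]
[[5,15],[12,4],[18,17],[23,4],[24,13],[39,7],[41,17],[47,7],[48,11],[49,7],[50,0]]
[[5,15],[12,4],[18,17],[23,4],[24,13],[39,7],[41,17],[47,7],[48,11],[49,7],[50,0]]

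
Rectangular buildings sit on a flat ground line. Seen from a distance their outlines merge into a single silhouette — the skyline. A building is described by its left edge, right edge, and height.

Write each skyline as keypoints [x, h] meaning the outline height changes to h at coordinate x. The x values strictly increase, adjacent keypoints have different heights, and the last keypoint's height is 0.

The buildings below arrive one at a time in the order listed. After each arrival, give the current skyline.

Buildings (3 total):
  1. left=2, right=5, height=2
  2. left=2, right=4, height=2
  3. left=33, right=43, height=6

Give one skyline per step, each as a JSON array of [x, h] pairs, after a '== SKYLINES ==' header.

== SKYLINES ==
[[2,2],[5,0]]
[[2,2],[5,0]]
[[2,2],[5,0],[33,6],[43,0]]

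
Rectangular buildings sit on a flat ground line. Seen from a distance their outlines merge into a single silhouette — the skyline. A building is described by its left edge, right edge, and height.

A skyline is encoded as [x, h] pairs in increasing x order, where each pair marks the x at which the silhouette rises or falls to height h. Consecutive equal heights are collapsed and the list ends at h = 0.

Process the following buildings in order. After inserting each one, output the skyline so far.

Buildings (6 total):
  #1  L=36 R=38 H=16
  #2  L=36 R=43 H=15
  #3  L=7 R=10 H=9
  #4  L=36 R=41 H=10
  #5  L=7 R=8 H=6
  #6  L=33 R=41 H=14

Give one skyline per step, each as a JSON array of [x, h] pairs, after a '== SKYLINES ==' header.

== SKYLINES ==
[[36,16],[38,0]]
[[36,16],[38,15],[43,0]]
[[7,9],[10,0],[36,16],[38,15],[43,0]]
[[7,9],[10,0],[36,16],[38,15],[43,0]]
[[7,9],[10,0],[36,16],[38,15],[43,0]]
[[7,9],[10,0],[33,14],[36,16],[38,15],[43,0]]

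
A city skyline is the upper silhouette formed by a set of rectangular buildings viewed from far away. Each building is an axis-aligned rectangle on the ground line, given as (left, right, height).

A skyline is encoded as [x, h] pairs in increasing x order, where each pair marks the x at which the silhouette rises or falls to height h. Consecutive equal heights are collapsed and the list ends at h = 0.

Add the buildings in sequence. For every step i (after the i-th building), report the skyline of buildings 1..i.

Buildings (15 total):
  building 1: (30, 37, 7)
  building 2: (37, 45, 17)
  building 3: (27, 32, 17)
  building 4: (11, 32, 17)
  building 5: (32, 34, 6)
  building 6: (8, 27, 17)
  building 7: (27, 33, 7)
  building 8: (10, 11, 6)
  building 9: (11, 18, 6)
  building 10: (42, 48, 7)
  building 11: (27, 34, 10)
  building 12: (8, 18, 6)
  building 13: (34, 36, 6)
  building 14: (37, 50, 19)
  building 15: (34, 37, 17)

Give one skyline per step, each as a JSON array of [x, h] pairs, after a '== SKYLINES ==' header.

== SKYLINES ==
[[30,7],[37,0]]
[[30,7],[37,17],[45,0]]
[[27,17],[32,7],[37,17],[45,0]]
[[11,17],[32,7],[37,17],[45,0]]
[[11,17],[32,7],[37,17],[45,0]]
[[8,17],[32,7],[37,17],[45,0]]
[[8,17],[32,7],[37,17],[45,0]]
[[8,17],[32,7],[37,17],[45,0]]
[[8,17],[32,7],[37,17],[45,0]]
[[8,17],[32,7],[37,17],[45,7],[48,0]]
[[8,17],[32,10],[34,7],[37,17],[45,7],[48,0]]
[[8,17],[32,10],[34,7],[37,17],[45,7],[48,0]]
[[8,17],[32,10],[34,7],[37,17],[45,7],[48,0]]
[[8,17],[32,10],[34,7],[37,19],[50,0]]
[[8,17],[32,10],[34,17],[37,19],[50,0]]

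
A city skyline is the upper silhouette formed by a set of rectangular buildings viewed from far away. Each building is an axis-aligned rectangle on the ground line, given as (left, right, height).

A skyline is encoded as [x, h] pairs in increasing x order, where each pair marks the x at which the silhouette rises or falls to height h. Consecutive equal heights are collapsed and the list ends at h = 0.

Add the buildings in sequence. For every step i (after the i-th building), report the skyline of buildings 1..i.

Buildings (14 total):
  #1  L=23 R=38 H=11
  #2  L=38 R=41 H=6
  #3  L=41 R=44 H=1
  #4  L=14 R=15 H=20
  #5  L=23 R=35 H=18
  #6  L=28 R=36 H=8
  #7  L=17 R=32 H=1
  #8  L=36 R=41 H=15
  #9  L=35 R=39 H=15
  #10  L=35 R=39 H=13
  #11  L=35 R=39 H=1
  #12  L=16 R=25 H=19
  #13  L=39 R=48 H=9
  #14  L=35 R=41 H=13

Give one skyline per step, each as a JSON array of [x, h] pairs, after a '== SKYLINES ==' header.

== SKYLINES ==
[[23,11],[38,0]]
[[23,11],[38,6],[41,0]]
[[23,11],[38,6],[41,1],[44,0]]
[[14,20],[15,0],[23,11],[38,6],[41,1],[44,0]]
[[14,20],[15,0],[23,18],[35,11],[38,6],[41,1],[44,0]]
[[14,20],[15,0],[23,18],[35,11],[38,6],[41,1],[44,0]]
[[14,20],[15,0],[17,1],[23,18],[35,11],[38,6],[41,1],[44,0]]
[[14,20],[15,0],[17,1],[23,18],[35,11],[36,15],[41,1],[44,0]]
[[14,20],[15,0],[17,1],[23,18],[35,15],[41,1],[44,0]]
[[14,20],[15,0],[17,1],[23,18],[35,15],[41,1],[44,0]]
[[14,20],[15,0],[17,1],[23,18],[35,15],[41,1],[44,0]]
[[14,20],[15,0],[16,19],[25,18],[35,15],[41,1],[44,0]]
[[14,20],[15,0],[16,19],[25,18],[35,15],[41,9],[48,0]]
[[14,20],[15,0],[16,19],[25,18],[35,15],[41,9],[48,0]]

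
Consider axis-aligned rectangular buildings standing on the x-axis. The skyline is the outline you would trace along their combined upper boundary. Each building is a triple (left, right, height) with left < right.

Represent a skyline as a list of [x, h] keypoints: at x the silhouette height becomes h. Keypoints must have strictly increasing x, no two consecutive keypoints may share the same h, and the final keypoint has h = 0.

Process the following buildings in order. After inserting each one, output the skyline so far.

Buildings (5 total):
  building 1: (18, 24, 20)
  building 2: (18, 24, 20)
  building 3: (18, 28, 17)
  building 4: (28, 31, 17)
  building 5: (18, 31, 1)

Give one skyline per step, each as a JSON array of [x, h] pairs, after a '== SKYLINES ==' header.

== SKYLINES ==
[[18,20],[24,0]]
[[18,20],[24,0]]
[[18,20],[24,17],[28,0]]
[[18,20],[24,17],[31,0]]
[[18,20],[24,17],[31,0]]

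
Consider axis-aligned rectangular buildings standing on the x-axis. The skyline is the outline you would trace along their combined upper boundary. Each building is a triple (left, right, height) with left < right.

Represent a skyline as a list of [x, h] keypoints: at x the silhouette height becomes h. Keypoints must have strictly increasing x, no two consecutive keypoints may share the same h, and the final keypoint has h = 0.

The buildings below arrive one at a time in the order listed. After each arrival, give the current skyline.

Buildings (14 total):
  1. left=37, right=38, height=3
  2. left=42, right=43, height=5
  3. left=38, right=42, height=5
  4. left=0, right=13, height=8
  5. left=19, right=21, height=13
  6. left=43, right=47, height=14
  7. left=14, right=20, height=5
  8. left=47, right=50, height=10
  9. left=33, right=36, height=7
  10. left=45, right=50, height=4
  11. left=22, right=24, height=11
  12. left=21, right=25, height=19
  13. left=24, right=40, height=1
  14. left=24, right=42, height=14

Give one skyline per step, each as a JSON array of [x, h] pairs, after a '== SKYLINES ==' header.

== SKYLINES ==
[[37,3],[38,0]]
[[37,3],[38,0],[42,5],[43,0]]
[[37,3],[38,5],[43,0]]
[[0,8],[13,0],[37,3],[38,5],[43,0]]
[[0,8],[13,0],[19,13],[21,0],[37,3],[38,5],[43,0]]
[[0,8],[13,0],[19,13],[21,0],[37,3],[38,5],[43,14],[47,0]]
[[0,8],[13,0],[14,5],[19,13],[21,0],[37,3],[38,5],[43,14],[47,0]]
[[0,8],[13,0],[14,5],[19,13],[21,0],[37,3],[38,5],[43,14],[47,10],[50,0]]
[[0,8],[13,0],[14,5],[19,13],[21,0],[33,7],[36,0],[37,3],[38,5],[43,14],[47,10],[50,0]]
[[0,8],[13,0],[14,5],[19,13],[21,0],[33,7],[36,0],[37,3],[38,5],[43,14],[47,10],[50,0]]
[[0,8],[13,0],[14,5],[19,13],[21,0],[22,11],[24,0],[33,7],[36,0],[37,3],[38,5],[43,14],[47,10],[50,0]]
[[0,8],[13,0],[14,5],[19,13],[21,19],[25,0],[33,7],[36,0],[37,3],[38,5],[43,14],[47,10],[50,0]]
[[0,8],[13,0],[14,5],[19,13],[21,19],[25,1],[33,7],[36,1],[37,3],[38,5],[43,14],[47,10],[50,0]]
[[0,8],[13,0],[14,5],[19,13],[21,19],[25,14],[42,5],[43,14],[47,10],[50,0]]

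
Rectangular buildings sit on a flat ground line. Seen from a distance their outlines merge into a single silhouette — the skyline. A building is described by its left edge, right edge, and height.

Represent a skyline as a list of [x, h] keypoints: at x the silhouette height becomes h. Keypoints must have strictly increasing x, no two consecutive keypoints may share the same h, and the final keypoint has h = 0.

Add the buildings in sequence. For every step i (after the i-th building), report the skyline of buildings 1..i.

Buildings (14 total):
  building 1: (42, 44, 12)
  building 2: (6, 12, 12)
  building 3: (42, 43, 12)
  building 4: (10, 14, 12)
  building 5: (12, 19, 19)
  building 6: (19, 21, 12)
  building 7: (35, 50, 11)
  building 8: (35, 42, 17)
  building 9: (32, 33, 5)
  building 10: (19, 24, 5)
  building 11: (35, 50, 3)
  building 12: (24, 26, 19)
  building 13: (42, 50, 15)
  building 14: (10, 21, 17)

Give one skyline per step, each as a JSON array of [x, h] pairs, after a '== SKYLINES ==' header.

== SKYLINES ==
[[42,12],[44,0]]
[[6,12],[12,0],[42,12],[44,0]]
[[6,12],[12,0],[42,12],[44,0]]
[[6,12],[14,0],[42,12],[44,0]]
[[6,12],[12,19],[19,0],[42,12],[44,0]]
[[6,12],[12,19],[19,12],[21,0],[42,12],[44,0]]
[[6,12],[12,19],[19,12],[21,0],[35,11],[42,12],[44,11],[50,0]]
[[6,12],[12,19],[19,12],[21,0],[35,17],[42,12],[44,11],[50,0]]
[[6,12],[12,19],[19,12],[21,0],[32,5],[33,0],[35,17],[42,12],[44,11],[50,0]]
[[6,12],[12,19],[19,12],[21,5],[24,0],[32,5],[33,0],[35,17],[42,12],[44,11],[50,0]]
[[6,12],[12,19],[19,12],[21,5],[24,0],[32,5],[33,0],[35,17],[42,12],[44,11],[50,0]]
[[6,12],[12,19],[19,12],[21,5],[24,19],[26,0],[32,5],[33,0],[35,17],[42,12],[44,11],[50,0]]
[[6,12],[12,19],[19,12],[21,5],[24,19],[26,0],[32,5],[33,0],[35,17],[42,15],[50,0]]
[[6,12],[10,17],[12,19],[19,17],[21,5],[24,19],[26,0],[32,5],[33,0],[35,17],[42,15],[50,0]]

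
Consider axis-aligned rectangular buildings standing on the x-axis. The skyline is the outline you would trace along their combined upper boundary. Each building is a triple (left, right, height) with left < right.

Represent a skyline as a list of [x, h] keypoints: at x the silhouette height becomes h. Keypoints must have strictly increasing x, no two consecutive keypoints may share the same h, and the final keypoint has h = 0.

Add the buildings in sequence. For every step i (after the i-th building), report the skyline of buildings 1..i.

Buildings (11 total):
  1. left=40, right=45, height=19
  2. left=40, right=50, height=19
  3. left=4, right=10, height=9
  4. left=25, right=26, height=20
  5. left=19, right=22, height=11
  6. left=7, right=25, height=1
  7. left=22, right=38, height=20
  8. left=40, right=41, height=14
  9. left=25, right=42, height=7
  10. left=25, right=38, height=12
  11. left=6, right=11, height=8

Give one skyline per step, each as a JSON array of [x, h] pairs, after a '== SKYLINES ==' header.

== SKYLINES ==
[[40,19],[45,0]]
[[40,19],[50,0]]
[[4,9],[10,0],[40,19],[50,0]]
[[4,9],[10,0],[25,20],[26,0],[40,19],[50,0]]
[[4,9],[10,0],[19,11],[22,0],[25,20],[26,0],[40,19],[50,0]]
[[4,9],[10,1],[19,11],[22,1],[25,20],[26,0],[40,19],[50,0]]
[[4,9],[10,1],[19,11],[22,20],[38,0],[40,19],[50,0]]
[[4,9],[10,1],[19,11],[22,20],[38,0],[40,19],[50,0]]
[[4,9],[10,1],[19,11],[22,20],[38,7],[40,19],[50,0]]
[[4,9],[10,1],[19,11],[22,20],[38,7],[40,19],[50,0]]
[[4,9],[10,8],[11,1],[19,11],[22,20],[38,7],[40,19],[50,0]]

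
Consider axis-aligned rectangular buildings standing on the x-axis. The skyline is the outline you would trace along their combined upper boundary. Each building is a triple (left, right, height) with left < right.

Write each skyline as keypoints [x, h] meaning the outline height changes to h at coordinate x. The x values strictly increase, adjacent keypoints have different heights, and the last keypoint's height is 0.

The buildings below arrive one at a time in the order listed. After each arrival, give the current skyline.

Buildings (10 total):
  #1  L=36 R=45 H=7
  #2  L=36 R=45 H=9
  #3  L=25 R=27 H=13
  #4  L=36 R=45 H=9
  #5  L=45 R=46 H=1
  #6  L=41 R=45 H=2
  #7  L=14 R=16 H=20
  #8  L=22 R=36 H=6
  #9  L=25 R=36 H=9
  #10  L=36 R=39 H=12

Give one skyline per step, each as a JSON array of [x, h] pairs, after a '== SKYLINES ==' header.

== SKYLINES ==
[[36,7],[45,0]]
[[36,9],[45,0]]
[[25,13],[27,0],[36,9],[45,0]]
[[25,13],[27,0],[36,9],[45,0]]
[[25,13],[27,0],[36,9],[45,1],[46,0]]
[[25,13],[27,0],[36,9],[45,1],[46,0]]
[[14,20],[16,0],[25,13],[27,0],[36,9],[45,1],[46,0]]
[[14,20],[16,0],[22,6],[25,13],[27,6],[36,9],[45,1],[46,0]]
[[14,20],[16,0],[22,6],[25,13],[27,9],[45,1],[46,0]]
[[14,20],[16,0],[22,6],[25,13],[27,9],[36,12],[39,9],[45,1],[46,0]]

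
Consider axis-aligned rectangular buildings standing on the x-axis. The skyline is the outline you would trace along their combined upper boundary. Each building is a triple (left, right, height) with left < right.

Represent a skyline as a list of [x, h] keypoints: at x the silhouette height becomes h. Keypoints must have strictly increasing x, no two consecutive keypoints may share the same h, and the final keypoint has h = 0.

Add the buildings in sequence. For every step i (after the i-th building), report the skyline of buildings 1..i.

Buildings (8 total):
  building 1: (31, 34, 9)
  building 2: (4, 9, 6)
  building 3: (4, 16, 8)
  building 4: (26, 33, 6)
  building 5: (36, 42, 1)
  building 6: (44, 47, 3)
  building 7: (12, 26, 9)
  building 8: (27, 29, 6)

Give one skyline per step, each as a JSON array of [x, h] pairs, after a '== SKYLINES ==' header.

== SKYLINES ==
[[31,9],[34,0]]
[[4,6],[9,0],[31,9],[34,0]]
[[4,8],[16,0],[31,9],[34,0]]
[[4,8],[16,0],[26,6],[31,9],[34,0]]
[[4,8],[16,0],[26,6],[31,9],[34,0],[36,1],[42,0]]
[[4,8],[16,0],[26,6],[31,9],[34,0],[36,1],[42,0],[44,3],[47,0]]
[[4,8],[12,9],[26,6],[31,9],[34,0],[36,1],[42,0],[44,3],[47,0]]
[[4,8],[12,9],[26,6],[31,9],[34,0],[36,1],[42,0],[44,3],[47,0]]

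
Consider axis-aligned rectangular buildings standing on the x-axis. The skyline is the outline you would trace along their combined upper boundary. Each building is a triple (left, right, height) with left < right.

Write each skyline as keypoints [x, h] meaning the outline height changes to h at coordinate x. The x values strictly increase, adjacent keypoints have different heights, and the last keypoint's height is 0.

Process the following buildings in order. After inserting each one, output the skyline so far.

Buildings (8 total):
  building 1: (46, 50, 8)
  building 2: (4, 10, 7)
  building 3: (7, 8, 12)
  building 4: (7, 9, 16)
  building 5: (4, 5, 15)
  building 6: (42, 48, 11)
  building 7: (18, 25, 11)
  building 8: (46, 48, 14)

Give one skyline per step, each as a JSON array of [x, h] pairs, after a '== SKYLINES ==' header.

== SKYLINES ==
[[46,8],[50,0]]
[[4,7],[10,0],[46,8],[50,0]]
[[4,7],[7,12],[8,7],[10,0],[46,8],[50,0]]
[[4,7],[7,16],[9,7],[10,0],[46,8],[50,0]]
[[4,15],[5,7],[7,16],[9,7],[10,0],[46,8],[50,0]]
[[4,15],[5,7],[7,16],[9,7],[10,0],[42,11],[48,8],[50,0]]
[[4,15],[5,7],[7,16],[9,7],[10,0],[18,11],[25,0],[42,11],[48,8],[50,0]]
[[4,15],[5,7],[7,16],[9,7],[10,0],[18,11],[25,0],[42,11],[46,14],[48,8],[50,0]]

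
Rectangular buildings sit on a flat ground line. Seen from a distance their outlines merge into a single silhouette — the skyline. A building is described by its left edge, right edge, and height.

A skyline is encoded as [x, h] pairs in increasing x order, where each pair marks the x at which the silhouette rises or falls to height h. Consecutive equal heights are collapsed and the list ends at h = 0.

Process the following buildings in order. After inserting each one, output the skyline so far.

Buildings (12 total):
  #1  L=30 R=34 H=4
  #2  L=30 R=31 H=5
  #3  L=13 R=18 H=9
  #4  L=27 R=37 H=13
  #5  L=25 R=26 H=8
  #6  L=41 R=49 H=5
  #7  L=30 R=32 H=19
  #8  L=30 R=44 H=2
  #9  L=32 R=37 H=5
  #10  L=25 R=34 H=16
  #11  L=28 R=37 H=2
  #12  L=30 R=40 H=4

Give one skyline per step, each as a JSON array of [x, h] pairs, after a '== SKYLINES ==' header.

== SKYLINES ==
[[30,4],[34,0]]
[[30,5],[31,4],[34,0]]
[[13,9],[18,0],[30,5],[31,4],[34,0]]
[[13,9],[18,0],[27,13],[37,0]]
[[13,9],[18,0],[25,8],[26,0],[27,13],[37,0]]
[[13,9],[18,0],[25,8],[26,0],[27,13],[37,0],[41,5],[49,0]]
[[13,9],[18,0],[25,8],[26,0],[27,13],[30,19],[32,13],[37,0],[41,5],[49,0]]
[[13,9],[18,0],[25,8],[26,0],[27,13],[30,19],[32,13],[37,2],[41,5],[49,0]]
[[13,9],[18,0],[25,8],[26,0],[27,13],[30,19],[32,13],[37,2],[41,5],[49,0]]
[[13,9],[18,0],[25,16],[30,19],[32,16],[34,13],[37,2],[41,5],[49,0]]
[[13,9],[18,0],[25,16],[30,19],[32,16],[34,13],[37,2],[41,5],[49,0]]
[[13,9],[18,0],[25,16],[30,19],[32,16],[34,13],[37,4],[40,2],[41,5],[49,0]]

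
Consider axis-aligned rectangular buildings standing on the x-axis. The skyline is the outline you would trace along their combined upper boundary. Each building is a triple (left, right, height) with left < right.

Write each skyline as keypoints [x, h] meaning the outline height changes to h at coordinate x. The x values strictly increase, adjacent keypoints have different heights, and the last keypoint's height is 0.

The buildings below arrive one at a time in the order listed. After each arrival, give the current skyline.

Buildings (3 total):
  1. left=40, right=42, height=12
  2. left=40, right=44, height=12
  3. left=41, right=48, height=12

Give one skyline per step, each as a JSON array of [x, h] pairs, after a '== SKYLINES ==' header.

== SKYLINES ==
[[40,12],[42,0]]
[[40,12],[44,0]]
[[40,12],[48,0]]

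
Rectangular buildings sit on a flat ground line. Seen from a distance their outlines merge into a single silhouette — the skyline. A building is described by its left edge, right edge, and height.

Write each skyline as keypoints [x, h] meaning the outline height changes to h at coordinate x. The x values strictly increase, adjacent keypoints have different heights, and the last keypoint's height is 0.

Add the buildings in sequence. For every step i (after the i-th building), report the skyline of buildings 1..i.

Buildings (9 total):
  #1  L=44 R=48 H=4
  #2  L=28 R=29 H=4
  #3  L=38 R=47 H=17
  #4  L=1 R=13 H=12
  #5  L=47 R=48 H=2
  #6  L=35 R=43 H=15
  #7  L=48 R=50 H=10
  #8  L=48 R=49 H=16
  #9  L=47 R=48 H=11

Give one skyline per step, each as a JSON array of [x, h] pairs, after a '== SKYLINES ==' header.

== SKYLINES ==
[[44,4],[48,0]]
[[28,4],[29,0],[44,4],[48,0]]
[[28,4],[29,0],[38,17],[47,4],[48,0]]
[[1,12],[13,0],[28,4],[29,0],[38,17],[47,4],[48,0]]
[[1,12],[13,0],[28,4],[29,0],[38,17],[47,4],[48,0]]
[[1,12],[13,0],[28,4],[29,0],[35,15],[38,17],[47,4],[48,0]]
[[1,12],[13,0],[28,4],[29,0],[35,15],[38,17],[47,4],[48,10],[50,0]]
[[1,12],[13,0],[28,4],[29,0],[35,15],[38,17],[47,4],[48,16],[49,10],[50,0]]
[[1,12],[13,0],[28,4],[29,0],[35,15],[38,17],[47,11],[48,16],[49,10],[50,0]]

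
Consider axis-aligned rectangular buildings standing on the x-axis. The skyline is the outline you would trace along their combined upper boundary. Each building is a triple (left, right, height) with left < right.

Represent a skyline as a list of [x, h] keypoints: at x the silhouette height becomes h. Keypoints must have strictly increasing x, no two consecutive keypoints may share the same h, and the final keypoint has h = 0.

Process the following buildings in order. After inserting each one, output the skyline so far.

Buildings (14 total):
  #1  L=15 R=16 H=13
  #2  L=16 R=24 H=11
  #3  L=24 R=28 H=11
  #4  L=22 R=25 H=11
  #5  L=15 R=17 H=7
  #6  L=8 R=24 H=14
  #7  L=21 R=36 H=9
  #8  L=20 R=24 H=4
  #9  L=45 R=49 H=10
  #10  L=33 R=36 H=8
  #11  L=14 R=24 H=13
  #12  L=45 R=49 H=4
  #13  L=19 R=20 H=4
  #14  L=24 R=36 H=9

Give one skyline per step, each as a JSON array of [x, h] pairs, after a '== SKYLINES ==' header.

== SKYLINES ==
[[15,13],[16,0]]
[[15,13],[16,11],[24,0]]
[[15,13],[16,11],[28,0]]
[[15,13],[16,11],[28,0]]
[[15,13],[16,11],[28,0]]
[[8,14],[24,11],[28,0]]
[[8,14],[24,11],[28,9],[36,0]]
[[8,14],[24,11],[28,9],[36,0]]
[[8,14],[24,11],[28,9],[36,0],[45,10],[49,0]]
[[8,14],[24,11],[28,9],[36,0],[45,10],[49,0]]
[[8,14],[24,11],[28,9],[36,0],[45,10],[49,0]]
[[8,14],[24,11],[28,9],[36,0],[45,10],[49,0]]
[[8,14],[24,11],[28,9],[36,0],[45,10],[49,0]]
[[8,14],[24,11],[28,9],[36,0],[45,10],[49,0]]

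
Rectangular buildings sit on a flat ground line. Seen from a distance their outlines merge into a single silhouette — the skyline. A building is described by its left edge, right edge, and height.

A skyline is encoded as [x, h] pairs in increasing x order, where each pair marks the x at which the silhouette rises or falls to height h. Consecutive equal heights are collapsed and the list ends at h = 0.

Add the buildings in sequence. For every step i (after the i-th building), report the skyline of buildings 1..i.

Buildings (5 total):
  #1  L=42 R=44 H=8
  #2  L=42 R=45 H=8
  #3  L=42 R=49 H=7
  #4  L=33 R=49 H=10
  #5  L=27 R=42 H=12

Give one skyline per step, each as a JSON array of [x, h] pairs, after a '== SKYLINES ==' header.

== SKYLINES ==
[[42,8],[44,0]]
[[42,8],[45,0]]
[[42,8],[45,7],[49,0]]
[[33,10],[49,0]]
[[27,12],[42,10],[49,0]]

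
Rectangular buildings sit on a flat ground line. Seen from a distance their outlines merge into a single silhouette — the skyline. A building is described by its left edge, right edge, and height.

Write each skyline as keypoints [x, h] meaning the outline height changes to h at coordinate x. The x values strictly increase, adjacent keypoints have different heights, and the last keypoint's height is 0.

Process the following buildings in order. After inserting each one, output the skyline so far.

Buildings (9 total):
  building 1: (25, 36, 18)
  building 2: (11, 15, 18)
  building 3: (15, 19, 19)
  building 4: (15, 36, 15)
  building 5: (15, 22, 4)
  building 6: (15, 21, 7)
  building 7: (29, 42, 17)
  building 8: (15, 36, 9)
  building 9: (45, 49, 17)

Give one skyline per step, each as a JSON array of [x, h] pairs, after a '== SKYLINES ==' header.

== SKYLINES ==
[[25,18],[36,0]]
[[11,18],[15,0],[25,18],[36,0]]
[[11,18],[15,19],[19,0],[25,18],[36,0]]
[[11,18],[15,19],[19,15],[25,18],[36,0]]
[[11,18],[15,19],[19,15],[25,18],[36,0]]
[[11,18],[15,19],[19,15],[25,18],[36,0]]
[[11,18],[15,19],[19,15],[25,18],[36,17],[42,0]]
[[11,18],[15,19],[19,15],[25,18],[36,17],[42,0]]
[[11,18],[15,19],[19,15],[25,18],[36,17],[42,0],[45,17],[49,0]]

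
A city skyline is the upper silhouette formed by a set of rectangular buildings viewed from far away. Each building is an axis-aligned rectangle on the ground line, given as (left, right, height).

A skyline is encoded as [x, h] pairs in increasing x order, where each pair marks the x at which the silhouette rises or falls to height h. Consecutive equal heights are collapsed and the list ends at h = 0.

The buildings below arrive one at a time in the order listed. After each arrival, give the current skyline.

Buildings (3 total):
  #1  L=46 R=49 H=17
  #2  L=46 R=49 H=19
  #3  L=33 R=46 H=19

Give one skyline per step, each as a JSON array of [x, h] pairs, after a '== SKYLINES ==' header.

== SKYLINES ==
[[46,17],[49,0]]
[[46,19],[49,0]]
[[33,19],[49,0]]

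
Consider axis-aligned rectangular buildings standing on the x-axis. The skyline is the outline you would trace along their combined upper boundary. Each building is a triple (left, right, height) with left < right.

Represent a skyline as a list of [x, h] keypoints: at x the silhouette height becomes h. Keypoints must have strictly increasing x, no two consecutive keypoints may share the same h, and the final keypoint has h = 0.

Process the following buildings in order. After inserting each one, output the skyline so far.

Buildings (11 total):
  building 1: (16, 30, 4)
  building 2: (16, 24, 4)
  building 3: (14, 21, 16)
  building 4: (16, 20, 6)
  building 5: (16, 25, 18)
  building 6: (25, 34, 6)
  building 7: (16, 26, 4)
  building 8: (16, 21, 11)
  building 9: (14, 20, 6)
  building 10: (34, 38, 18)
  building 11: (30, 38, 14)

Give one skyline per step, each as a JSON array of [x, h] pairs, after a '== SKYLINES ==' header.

== SKYLINES ==
[[16,4],[30,0]]
[[16,4],[30,0]]
[[14,16],[21,4],[30,0]]
[[14,16],[21,4],[30,0]]
[[14,16],[16,18],[25,4],[30,0]]
[[14,16],[16,18],[25,6],[34,0]]
[[14,16],[16,18],[25,6],[34,0]]
[[14,16],[16,18],[25,6],[34,0]]
[[14,16],[16,18],[25,6],[34,0]]
[[14,16],[16,18],[25,6],[34,18],[38,0]]
[[14,16],[16,18],[25,6],[30,14],[34,18],[38,0]]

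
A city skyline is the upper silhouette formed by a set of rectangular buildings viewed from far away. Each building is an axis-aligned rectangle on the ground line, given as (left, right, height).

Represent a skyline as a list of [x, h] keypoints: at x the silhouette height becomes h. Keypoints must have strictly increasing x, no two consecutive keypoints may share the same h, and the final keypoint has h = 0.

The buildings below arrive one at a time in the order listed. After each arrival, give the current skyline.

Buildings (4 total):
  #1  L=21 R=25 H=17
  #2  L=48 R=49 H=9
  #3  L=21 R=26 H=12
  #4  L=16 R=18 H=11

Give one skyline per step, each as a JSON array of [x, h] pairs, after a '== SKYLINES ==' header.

== SKYLINES ==
[[21,17],[25,0]]
[[21,17],[25,0],[48,9],[49,0]]
[[21,17],[25,12],[26,0],[48,9],[49,0]]
[[16,11],[18,0],[21,17],[25,12],[26,0],[48,9],[49,0]]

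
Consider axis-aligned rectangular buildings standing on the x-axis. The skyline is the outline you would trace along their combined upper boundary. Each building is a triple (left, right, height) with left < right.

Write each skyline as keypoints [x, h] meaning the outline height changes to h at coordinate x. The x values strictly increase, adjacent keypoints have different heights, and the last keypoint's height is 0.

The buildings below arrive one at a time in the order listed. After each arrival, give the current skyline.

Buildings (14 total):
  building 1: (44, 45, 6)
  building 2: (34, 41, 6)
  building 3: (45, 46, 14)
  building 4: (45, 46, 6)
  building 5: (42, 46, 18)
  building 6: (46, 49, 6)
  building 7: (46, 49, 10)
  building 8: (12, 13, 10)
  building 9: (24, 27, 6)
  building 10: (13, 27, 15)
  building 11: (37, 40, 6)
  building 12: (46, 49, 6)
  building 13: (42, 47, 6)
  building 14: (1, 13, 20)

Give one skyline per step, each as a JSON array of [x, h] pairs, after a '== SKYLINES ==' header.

== SKYLINES ==
[[44,6],[45,0]]
[[34,6],[41,0],[44,6],[45,0]]
[[34,6],[41,0],[44,6],[45,14],[46,0]]
[[34,6],[41,0],[44,6],[45,14],[46,0]]
[[34,6],[41,0],[42,18],[46,0]]
[[34,6],[41,0],[42,18],[46,6],[49,0]]
[[34,6],[41,0],[42,18],[46,10],[49,0]]
[[12,10],[13,0],[34,6],[41,0],[42,18],[46,10],[49,0]]
[[12,10],[13,0],[24,6],[27,0],[34,6],[41,0],[42,18],[46,10],[49,0]]
[[12,10],[13,15],[27,0],[34,6],[41,0],[42,18],[46,10],[49,0]]
[[12,10],[13,15],[27,0],[34,6],[41,0],[42,18],[46,10],[49,0]]
[[12,10],[13,15],[27,0],[34,6],[41,0],[42,18],[46,10],[49,0]]
[[12,10],[13,15],[27,0],[34,6],[41,0],[42,18],[46,10],[49,0]]
[[1,20],[13,15],[27,0],[34,6],[41,0],[42,18],[46,10],[49,0]]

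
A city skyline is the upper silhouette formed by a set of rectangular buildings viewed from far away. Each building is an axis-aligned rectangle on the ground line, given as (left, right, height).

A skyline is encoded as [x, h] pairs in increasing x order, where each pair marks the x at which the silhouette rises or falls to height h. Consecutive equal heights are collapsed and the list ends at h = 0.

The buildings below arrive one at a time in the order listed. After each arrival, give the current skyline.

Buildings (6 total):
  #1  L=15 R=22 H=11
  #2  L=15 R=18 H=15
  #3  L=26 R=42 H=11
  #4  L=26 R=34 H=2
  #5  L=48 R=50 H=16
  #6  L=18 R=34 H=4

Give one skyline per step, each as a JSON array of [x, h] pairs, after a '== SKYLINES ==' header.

== SKYLINES ==
[[15,11],[22,0]]
[[15,15],[18,11],[22,0]]
[[15,15],[18,11],[22,0],[26,11],[42,0]]
[[15,15],[18,11],[22,0],[26,11],[42,0]]
[[15,15],[18,11],[22,0],[26,11],[42,0],[48,16],[50,0]]
[[15,15],[18,11],[22,4],[26,11],[42,0],[48,16],[50,0]]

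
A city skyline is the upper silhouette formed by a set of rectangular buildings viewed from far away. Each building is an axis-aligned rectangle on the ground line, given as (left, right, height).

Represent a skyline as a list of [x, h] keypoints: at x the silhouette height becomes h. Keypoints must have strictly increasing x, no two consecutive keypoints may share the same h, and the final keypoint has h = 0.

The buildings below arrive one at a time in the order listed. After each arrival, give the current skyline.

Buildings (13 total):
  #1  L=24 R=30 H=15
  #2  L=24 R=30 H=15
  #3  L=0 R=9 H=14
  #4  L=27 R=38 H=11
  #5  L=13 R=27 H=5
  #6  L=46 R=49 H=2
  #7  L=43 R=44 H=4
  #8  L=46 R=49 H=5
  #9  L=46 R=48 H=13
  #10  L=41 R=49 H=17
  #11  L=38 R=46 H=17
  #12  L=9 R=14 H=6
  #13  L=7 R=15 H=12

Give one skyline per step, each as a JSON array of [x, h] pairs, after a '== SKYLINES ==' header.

== SKYLINES ==
[[24,15],[30,0]]
[[24,15],[30,0]]
[[0,14],[9,0],[24,15],[30,0]]
[[0,14],[9,0],[24,15],[30,11],[38,0]]
[[0,14],[9,0],[13,5],[24,15],[30,11],[38,0]]
[[0,14],[9,0],[13,5],[24,15],[30,11],[38,0],[46,2],[49,0]]
[[0,14],[9,0],[13,5],[24,15],[30,11],[38,0],[43,4],[44,0],[46,2],[49,0]]
[[0,14],[9,0],[13,5],[24,15],[30,11],[38,0],[43,4],[44,0],[46,5],[49,0]]
[[0,14],[9,0],[13,5],[24,15],[30,11],[38,0],[43,4],[44,0],[46,13],[48,5],[49,0]]
[[0,14],[9,0],[13,5],[24,15],[30,11],[38,0],[41,17],[49,0]]
[[0,14],[9,0],[13,5],[24,15],[30,11],[38,17],[49,0]]
[[0,14],[9,6],[14,5],[24,15],[30,11],[38,17],[49,0]]
[[0,14],[9,12],[15,5],[24,15],[30,11],[38,17],[49,0]]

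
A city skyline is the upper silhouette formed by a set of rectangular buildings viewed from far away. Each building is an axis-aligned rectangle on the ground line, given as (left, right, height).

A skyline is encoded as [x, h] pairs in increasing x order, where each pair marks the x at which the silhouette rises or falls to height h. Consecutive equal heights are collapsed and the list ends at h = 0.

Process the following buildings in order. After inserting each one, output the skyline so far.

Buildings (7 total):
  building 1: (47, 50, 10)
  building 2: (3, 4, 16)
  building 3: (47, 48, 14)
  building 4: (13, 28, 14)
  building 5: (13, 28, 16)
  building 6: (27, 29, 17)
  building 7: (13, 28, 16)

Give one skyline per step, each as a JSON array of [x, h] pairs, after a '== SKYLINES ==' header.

== SKYLINES ==
[[47,10],[50,0]]
[[3,16],[4,0],[47,10],[50,0]]
[[3,16],[4,0],[47,14],[48,10],[50,0]]
[[3,16],[4,0],[13,14],[28,0],[47,14],[48,10],[50,0]]
[[3,16],[4,0],[13,16],[28,0],[47,14],[48,10],[50,0]]
[[3,16],[4,0],[13,16],[27,17],[29,0],[47,14],[48,10],[50,0]]
[[3,16],[4,0],[13,16],[27,17],[29,0],[47,14],[48,10],[50,0]]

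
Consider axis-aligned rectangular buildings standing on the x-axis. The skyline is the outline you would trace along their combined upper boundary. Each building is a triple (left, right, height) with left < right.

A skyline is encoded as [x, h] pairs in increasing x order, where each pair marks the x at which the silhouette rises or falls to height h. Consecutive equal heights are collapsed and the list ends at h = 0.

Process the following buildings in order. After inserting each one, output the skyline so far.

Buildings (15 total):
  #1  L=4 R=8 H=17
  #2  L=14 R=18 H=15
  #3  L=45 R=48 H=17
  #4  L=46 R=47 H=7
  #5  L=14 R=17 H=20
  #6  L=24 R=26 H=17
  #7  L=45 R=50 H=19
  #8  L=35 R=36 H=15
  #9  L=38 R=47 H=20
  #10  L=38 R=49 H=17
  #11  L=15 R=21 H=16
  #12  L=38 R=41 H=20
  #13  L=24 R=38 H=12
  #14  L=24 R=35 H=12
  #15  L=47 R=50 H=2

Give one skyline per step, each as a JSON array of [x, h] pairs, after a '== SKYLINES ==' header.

== SKYLINES ==
[[4,17],[8,0]]
[[4,17],[8,0],[14,15],[18,0]]
[[4,17],[8,0],[14,15],[18,0],[45,17],[48,0]]
[[4,17],[8,0],[14,15],[18,0],[45,17],[48,0]]
[[4,17],[8,0],[14,20],[17,15],[18,0],[45,17],[48,0]]
[[4,17],[8,0],[14,20],[17,15],[18,0],[24,17],[26,0],[45,17],[48,0]]
[[4,17],[8,0],[14,20],[17,15],[18,0],[24,17],[26,0],[45,19],[50,0]]
[[4,17],[8,0],[14,20],[17,15],[18,0],[24,17],[26,0],[35,15],[36,0],[45,19],[50,0]]
[[4,17],[8,0],[14,20],[17,15],[18,0],[24,17],[26,0],[35,15],[36,0],[38,20],[47,19],[50,0]]
[[4,17],[8,0],[14,20],[17,15],[18,0],[24,17],[26,0],[35,15],[36,0],[38,20],[47,19],[50,0]]
[[4,17],[8,0],[14,20],[17,16],[21,0],[24,17],[26,0],[35,15],[36,0],[38,20],[47,19],[50,0]]
[[4,17],[8,0],[14,20],[17,16],[21,0],[24,17],[26,0],[35,15],[36,0],[38,20],[47,19],[50,0]]
[[4,17],[8,0],[14,20],[17,16],[21,0],[24,17],[26,12],[35,15],[36,12],[38,20],[47,19],[50,0]]
[[4,17],[8,0],[14,20],[17,16],[21,0],[24,17],[26,12],[35,15],[36,12],[38,20],[47,19],[50,0]]
[[4,17],[8,0],[14,20],[17,16],[21,0],[24,17],[26,12],[35,15],[36,12],[38,20],[47,19],[50,0]]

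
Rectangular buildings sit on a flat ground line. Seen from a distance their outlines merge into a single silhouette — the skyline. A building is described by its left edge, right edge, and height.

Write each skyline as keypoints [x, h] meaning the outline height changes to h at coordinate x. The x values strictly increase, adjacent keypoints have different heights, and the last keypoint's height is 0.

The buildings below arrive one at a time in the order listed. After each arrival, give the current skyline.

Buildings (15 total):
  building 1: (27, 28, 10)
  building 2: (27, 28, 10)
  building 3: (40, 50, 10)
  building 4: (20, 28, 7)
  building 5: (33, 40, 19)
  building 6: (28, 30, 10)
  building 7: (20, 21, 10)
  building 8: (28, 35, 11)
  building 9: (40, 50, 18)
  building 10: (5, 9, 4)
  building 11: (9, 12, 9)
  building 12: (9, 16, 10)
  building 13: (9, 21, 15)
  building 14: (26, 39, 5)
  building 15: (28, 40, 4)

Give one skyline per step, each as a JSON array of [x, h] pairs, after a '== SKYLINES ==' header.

== SKYLINES ==
[[27,10],[28,0]]
[[27,10],[28,0]]
[[27,10],[28,0],[40,10],[50,0]]
[[20,7],[27,10],[28,0],[40,10],[50,0]]
[[20,7],[27,10],[28,0],[33,19],[40,10],[50,0]]
[[20,7],[27,10],[30,0],[33,19],[40,10],[50,0]]
[[20,10],[21,7],[27,10],[30,0],[33,19],[40,10],[50,0]]
[[20,10],[21,7],[27,10],[28,11],[33,19],[40,10],[50,0]]
[[20,10],[21,7],[27,10],[28,11],[33,19],[40,18],[50,0]]
[[5,4],[9,0],[20,10],[21,7],[27,10],[28,11],[33,19],[40,18],[50,0]]
[[5,4],[9,9],[12,0],[20,10],[21,7],[27,10],[28,11],[33,19],[40,18],[50,0]]
[[5,4],[9,10],[16,0],[20,10],[21,7],[27,10],[28,11],[33,19],[40,18],[50,0]]
[[5,4],[9,15],[21,7],[27,10],[28,11],[33,19],[40,18],[50,0]]
[[5,4],[9,15],[21,7],[27,10],[28,11],[33,19],[40,18],[50,0]]
[[5,4],[9,15],[21,7],[27,10],[28,11],[33,19],[40,18],[50,0]]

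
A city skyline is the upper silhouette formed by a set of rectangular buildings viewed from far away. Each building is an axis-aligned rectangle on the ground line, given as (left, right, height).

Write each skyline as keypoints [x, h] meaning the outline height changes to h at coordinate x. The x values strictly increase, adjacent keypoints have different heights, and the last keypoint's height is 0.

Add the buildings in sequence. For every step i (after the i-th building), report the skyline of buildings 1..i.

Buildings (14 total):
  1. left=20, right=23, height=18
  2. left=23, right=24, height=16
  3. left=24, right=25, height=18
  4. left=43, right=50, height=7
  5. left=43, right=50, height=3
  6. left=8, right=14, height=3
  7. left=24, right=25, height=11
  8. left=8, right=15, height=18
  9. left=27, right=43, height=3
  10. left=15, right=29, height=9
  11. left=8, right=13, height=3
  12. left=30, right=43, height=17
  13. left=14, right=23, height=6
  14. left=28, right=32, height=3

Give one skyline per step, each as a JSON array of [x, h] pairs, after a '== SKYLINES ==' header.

== SKYLINES ==
[[20,18],[23,0]]
[[20,18],[23,16],[24,0]]
[[20,18],[23,16],[24,18],[25,0]]
[[20,18],[23,16],[24,18],[25,0],[43,7],[50,0]]
[[20,18],[23,16],[24,18],[25,0],[43,7],[50,0]]
[[8,3],[14,0],[20,18],[23,16],[24,18],[25,0],[43,7],[50,0]]
[[8,3],[14,0],[20,18],[23,16],[24,18],[25,0],[43,7],[50,0]]
[[8,18],[15,0],[20,18],[23,16],[24,18],[25,0],[43,7],[50,0]]
[[8,18],[15,0],[20,18],[23,16],[24,18],[25,0],[27,3],[43,7],[50,0]]
[[8,18],[15,9],[20,18],[23,16],[24,18],[25,9],[29,3],[43,7],[50,0]]
[[8,18],[15,9],[20,18],[23,16],[24,18],[25,9],[29,3],[43,7],[50,0]]
[[8,18],[15,9],[20,18],[23,16],[24,18],[25,9],[29,3],[30,17],[43,7],[50,0]]
[[8,18],[15,9],[20,18],[23,16],[24,18],[25,9],[29,3],[30,17],[43,7],[50,0]]
[[8,18],[15,9],[20,18],[23,16],[24,18],[25,9],[29,3],[30,17],[43,7],[50,0]]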